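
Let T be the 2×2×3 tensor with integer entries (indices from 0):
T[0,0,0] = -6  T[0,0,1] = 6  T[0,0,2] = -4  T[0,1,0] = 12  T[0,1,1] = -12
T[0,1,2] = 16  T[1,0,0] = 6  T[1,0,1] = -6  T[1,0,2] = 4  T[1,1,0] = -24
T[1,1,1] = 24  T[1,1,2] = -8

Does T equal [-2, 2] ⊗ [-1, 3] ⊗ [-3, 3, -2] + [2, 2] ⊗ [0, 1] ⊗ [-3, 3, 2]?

Yes

Reconstruct entrywise from the claimed factors. For example, T[0,0,2] = -4 and Σₗ aₗ[0]bₗ[0]cₗ[2] = (-2)·(-1)·(-2) + (2)·(0)·(2) = -4; checking all 12 entries, every one matches. The claim holds.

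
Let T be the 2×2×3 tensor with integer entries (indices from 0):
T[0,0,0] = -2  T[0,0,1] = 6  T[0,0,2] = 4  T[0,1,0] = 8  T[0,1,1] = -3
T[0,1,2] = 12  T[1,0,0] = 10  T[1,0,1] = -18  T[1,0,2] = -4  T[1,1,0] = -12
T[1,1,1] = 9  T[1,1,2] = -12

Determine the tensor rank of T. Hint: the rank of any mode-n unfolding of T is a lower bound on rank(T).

Lower bound: the mode-2 unfolding of T (rows indexed by j, columns by (i,k) = (0,0), (0,1), (0,2), (1,0), (1,1), (1,2)) is [[-2, 6, 4, 10, -18, -4], [8, -3, 12, -12, 9, -12]].
There the 2×2 minor on rows j ∈ {0, 1}, columns (i,k) ∈ {(0,0), (0,1)} is det [[-2, 6], [8, -3]] = -42 ≠ 0, so this unfolding has rank ≥ 2; CP rank is at least every unfolding rank, so rank(T) ≥ 2. (Unfolding ranks only ever bound the CP rank from below — rank(T) can be strictly larger than all of them — so the matching upper bound has to come from an explicit 2-term decomposition.)
Upper bound — finding two terms. Write S_k = T[:,:,k] for the frontal slices: S₀ = [[-2, 8], [10, -12]], S₁ = [[6, -3], [-18, 9]], S₂ = [[4, 12], [-4, -12]].
If T = a₁ ⊗ b₁ ⊗ c₁ + a₂ ⊗ b₂ ⊗ c₂ then each S_k = c₁[k]·a₁b₁ᵀ + c₂[k]·a₂b₂ᵀ. S₀ and S₁ are linearly independent, so a₁b₁ᵀ and a₂b₂ᵀ must span the same plane of matrices: they are the rank-1 matrices of the form x·S₀ + y·S₁.
det(x·S₀ + y·S₁) is −56·x² + 84·xy = (-28)·(2·x − 3·y)(x), vanishing at (x:y) = (3:2) and (0:1).
M₁ = 3·S₀ + 2·S₁ = [[6, 18], [-6, -18]] = 6·(1, -1)(1, 3)ᵀ and M₂ = S₁ = [[6, -3], [-18, 9]] = 3·(1, -3)(2, -1)ᵀ, so take a₁ = (1, -1), b₁ = (1, 3), a₂ = (1, -3), b₂ = (2, -1).
Each slice is an integer combination of E₁ = a₁b₁ᵀ and E₂ = a₂b₂ᵀ: S₀ = 2·E₁ − 2·E₂, S₁ = 3·E₂, S₂ = 4·E₁; reading off coefficients, c₁ = (2, 0, 4) and c₂ = (-2, 3, 0).
Hence T = (1, -1) ⊗ (1, 3) ⊗ (2, 0, 4) + (1, -3) ⊗ (2, -1) ⊗ (-2, 3, 0), so rank(T) ≤ 2.
These bounds meet, so rank(T) = 2.
Check entry T[0,1,2] = 12: (1)·(3)·(4) + (1)·(-1)·(0) = 12.

2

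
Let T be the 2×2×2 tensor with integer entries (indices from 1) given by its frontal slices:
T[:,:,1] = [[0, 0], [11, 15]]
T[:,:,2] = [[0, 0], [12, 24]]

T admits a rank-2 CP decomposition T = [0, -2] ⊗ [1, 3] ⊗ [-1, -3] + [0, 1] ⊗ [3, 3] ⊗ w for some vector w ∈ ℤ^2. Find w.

w = [3, 2]

Subtract the known terms from T to get the rank-1 residual R = [0, 1] ⊗ [3, 3] ⊗ w, so R[i,j,k] = a[i]·b[j]·w[k]. Pick indices with nonzero a[2]·b[1] = (1)·(3) = 3. Only the fibre through (2,1,·) is needed: R[2,1,:] = T[2,1,:] − Σₗ aₗ[2]bₗ[1]cₗ = [11, 12] − (-2)·(1)·[-1, -3] = [9, 6]. Then w[k] = R[2,1,k] / 3 for each k, giving w = [9, 6] / 3 = [3, 2].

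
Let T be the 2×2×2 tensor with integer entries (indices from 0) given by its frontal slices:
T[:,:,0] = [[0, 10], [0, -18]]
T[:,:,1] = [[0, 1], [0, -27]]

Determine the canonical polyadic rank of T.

2

Lower bound: in the mode-1 unfolding of T (rows indexed by i, columns by (j,k)) the 2×2 minor on rows i ∈ {0, 1}, columns (j,k) ∈ {(1,0), (1,1)} is det [[10, 1], [-18, -27]] = -252 ≠ 0, so that unfolding has rank ≥ 2 and hence rank(T) ≥ 2 (CP rank is at least every unfolding rank, though it can be larger).
Upper bound: T[:,j,:] = b[j]·M for every slice, with b = [0, 1] and M = [[10, 1], [-18, -27]] (rows i, columns k).
Splitting M by its rows (i = 0, 1), M = [1, 0][10, 1]ᵀ + [0, 1][-18, -27]ᵀ.
Hence T = [1, 0] ⊗ [0, 1] ⊗ [10, 1] + [0, 1] ⊗ [0, 1] ⊗ [-18, -27], so rank(T) ≤ 2.
These bounds meet, so rank(T) = 2.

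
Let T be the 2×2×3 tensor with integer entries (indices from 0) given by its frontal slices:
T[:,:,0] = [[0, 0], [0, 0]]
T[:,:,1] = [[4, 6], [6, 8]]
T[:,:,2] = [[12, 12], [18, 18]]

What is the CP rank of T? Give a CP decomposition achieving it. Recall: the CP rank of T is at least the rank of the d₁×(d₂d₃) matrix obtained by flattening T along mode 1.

rank(T) = 2

Lower bound: in the mode-3 unfolding of T (rows indexed by k, columns by (i,j)) the 2×2 minor on rows k ∈ {1, 2}, columns (i,j) ∈ {(0,0), (0,1)} is det [[4, 6], [12, 12]] = -24 ≠ 0, so that unfolding has rank ≥ 2 and hence rank(T) ≥ 2 (CP rank is at least every unfolding rank, though it can be larger).
Upper bound: with S_k = T[:,:,k], the two rank-1 terms a₁b₁ᵀ, a₂b₂ᵀ are the rank-1 members of the pencil x·S₁ + y·S₂.
det(x·S₁ + y·S₂) is −4·x² − 12·xy = (-4)·(x + 3·y)(x), vanishing at (x:y) = (3:-1) and (0:1).
M₁ = 3·S₁ − S₂ = [[0, 6], [0, 6]] = 6·[1, 1][0, 1]ᵀ and M₂ = S₂ = [[12, 12], [18, 18]] = 6·[2, 3][1, 1]ᵀ, so take a₁ = [1, 1], b₁ = [0, 1], a₂ = [2, 3], b₂ = [1, 1].
Each slice is an integer combination of E₁ = a₁b₁ᵀ and E₂ = a₂b₂ᵀ: S₀ = 0, S₁ = 2·E₁ + 2·E₂, S₂ = 6·E₂; reading off coefficients, c₁ = [0, 2, 0] and c₂ = [0, 2, 6].
Hence T = [1, 1] ⊗ [0, 1] ⊗ [0, 2, 0] + [2, 3] ⊗ [1, 1] ⊗ [0, 2, 6], so rank(T) ≤ 2.
These bounds meet, so rank(T) = 2.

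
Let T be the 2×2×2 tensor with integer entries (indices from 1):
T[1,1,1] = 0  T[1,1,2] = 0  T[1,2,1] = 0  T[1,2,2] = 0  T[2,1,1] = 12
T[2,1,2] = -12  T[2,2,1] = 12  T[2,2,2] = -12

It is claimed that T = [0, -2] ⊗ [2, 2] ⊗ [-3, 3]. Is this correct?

Reconstruct entrywise from the claimed factors. For example, T[1,1,2] = 0 and Σₗ aₗ[1]bₗ[1]cₗ[2] = (0)·(2)·(3) = 0; checking all 8 entries, every one matches. The claim holds.

Yes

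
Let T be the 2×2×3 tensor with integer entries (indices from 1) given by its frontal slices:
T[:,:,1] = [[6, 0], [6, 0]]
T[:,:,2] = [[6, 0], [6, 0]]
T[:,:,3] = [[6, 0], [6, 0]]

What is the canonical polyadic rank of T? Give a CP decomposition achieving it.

Lower bound: T ≠ 0 (e.g. T[1,1,1] = 6), so rank(T) ≥ 1.
Upper bound: if T = a ⊗ b ⊗ c then every fibre of T is a multiple of the corresponding factor, so read the factors off the fibres through the nonzero entry T[1,1,1] = 6.
The mode-1 fibre T[:,1,1] = [6, 6] gives a = [1, 1] (primitive direction); the mode-2 fibre T[1,:,1] = [6, 0] gives b = [1, 0]; then c[k] = T[1,1,k] / (a[1]·b[1]) = [6, 6, 6] / 1 = [6, 6, 6].
Expanding [1, 1] ⊗ [1, 0] ⊗ [6, 6, 6] reproduces all 12 entries of T, so T = [1, 1] ⊗ [1, 0] ⊗ [6, 6, 6] and rank(T) ≤ 1.
These bounds meet, so rank(T) = 1.

rank(T) = 1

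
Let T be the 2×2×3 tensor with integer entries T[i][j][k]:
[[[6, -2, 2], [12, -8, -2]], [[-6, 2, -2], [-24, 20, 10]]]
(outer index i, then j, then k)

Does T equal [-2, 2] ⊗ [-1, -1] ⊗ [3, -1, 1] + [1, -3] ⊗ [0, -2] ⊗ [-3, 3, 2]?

Yes

Reconstruct entrywise from the claimed factors. For example, T[0,1,1] = -8 and Σₗ aₗ[0]bₗ[1]cₗ[1] = (-2)·(-1)·(-1) + (1)·(-2)·(3) = -8; checking all 12 entries, every one matches. The claim holds.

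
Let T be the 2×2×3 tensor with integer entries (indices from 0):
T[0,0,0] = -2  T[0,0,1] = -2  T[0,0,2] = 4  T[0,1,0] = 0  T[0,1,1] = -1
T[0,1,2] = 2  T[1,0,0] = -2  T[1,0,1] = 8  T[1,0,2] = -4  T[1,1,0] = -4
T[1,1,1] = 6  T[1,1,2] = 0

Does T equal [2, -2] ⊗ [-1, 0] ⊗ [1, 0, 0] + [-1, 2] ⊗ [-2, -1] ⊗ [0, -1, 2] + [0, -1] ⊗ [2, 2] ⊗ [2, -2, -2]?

Reconstruct entrywise from the claimed factors. For example, T[1,1,2] = 0 and Σₗ aₗ[1]bₗ[1]cₗ[2] = (-2)·(0)·(0) + (2)·(-1)·(2) + (-1)·(2)·(-2) = 0; checking all 12 entries, every one matches. The claim holds.

Yes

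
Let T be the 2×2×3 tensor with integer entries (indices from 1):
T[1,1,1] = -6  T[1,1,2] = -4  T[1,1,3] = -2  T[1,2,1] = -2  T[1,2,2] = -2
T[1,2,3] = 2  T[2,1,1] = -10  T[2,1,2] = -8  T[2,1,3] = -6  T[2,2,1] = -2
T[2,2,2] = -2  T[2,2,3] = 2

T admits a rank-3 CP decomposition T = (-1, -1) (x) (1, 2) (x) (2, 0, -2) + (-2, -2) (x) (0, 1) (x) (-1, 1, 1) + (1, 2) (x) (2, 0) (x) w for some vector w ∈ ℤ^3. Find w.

w = (-2, -2, -2)

Subtract the known terms from T to get the rank-1 residual R = (1, 2) (x) (2, 0) (x) w, so R[i,j,k] = a[i]·b[j]·w[k]. Pick indices with nonzero a[1]·b[1] = (1)·(2) = 2. Only the fibre through (1,1,·) is needed: R[1,1,:] = T[1,1,:] − Σₗ aₗ[1]bₗ[1]cₗ = [-6, -4, -2] − (-1)·(1)·(2, 0, -2) − (-2)·(0)·(-1, 1, 1) = [-4, -4, -4]. Then w[k] = R[1,1,k] / 2 for each k, giving w = [-4, -4, -4] / 2 = (-2, -2, -2).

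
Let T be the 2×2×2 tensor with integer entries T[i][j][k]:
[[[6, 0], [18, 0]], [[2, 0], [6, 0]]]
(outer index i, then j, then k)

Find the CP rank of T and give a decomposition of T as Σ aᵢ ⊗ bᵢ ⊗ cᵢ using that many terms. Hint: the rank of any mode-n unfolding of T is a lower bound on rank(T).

rank(T) = 1

Lower bound: T ≠ 0 (e.g. T[0,0,0] = 6), so rank(T) ≥ 1.
Upper bound: if T = a ⊗ b ⊗ c then every fibre of T is a multiple of the corresponding factor, so read the factors off the fibres through the nonzero entry T[0,0,0] = 6.
The mode-1 fibre T[:,0,0] = [6, 2] gives a = [3, 1] (primitive direction); the mode-2 fibre T[0,:,0] = [6, 18] gives b = [1, 3]; then c[k] = T[0,0,k] / (a[0]·b[0]) = [6, 0] / 3 = [2, 0].
Expanding [3, 1] ⊗ [1, 3] ⊗ [2, 0] reproduces all 8 entries of T, so T = [3, 1] ⊗ [1, 3] ⊗ [2, 0] and rank(T) ≤ 1.
These bounds meet, so rank(T) = 1.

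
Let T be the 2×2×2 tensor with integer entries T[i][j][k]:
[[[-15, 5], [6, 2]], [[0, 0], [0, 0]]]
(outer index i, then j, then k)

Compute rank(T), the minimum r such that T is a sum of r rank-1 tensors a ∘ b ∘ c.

Lower bound: the mode-2 unfolding of T (rows indexed by j, columns by (i,k) = (0,0), (0,1), (1,0), (1,1)) is [[-15, 5, 0, 0], [6, 2, 0, 0]].
There the 2×2 minor on rows j ∈ {0, 1}, columns (i,k) ∈ {(0,0), (0,1)} is det [[-15, 5], [6, 2]] = -60 ≠ 0, so this unfolding has rank ≥ 2; CP rank is at least every unfolding rank, so rank(T) ≥ 2. (Unfolding ranks only ever bound the CP rank from below — rank(T) can be strictly larger than all of them — so the matching upper bound has to come from an explicit 2-term decomposition.)
Upper bound — finding two terms. Every mode-1 slice of T is a multiple of one matrix: T[i,:,:] = a[i]·M with a = [1, 0] and M = [[-15, 5], [6, 2]] (rows indexed by j, columns by k). So it suffices to write M as a sum of two rank-1 matrices.
Splitting M by its rows (j = 0, 1), M = [1, 0][-15, 5]ᵀ + [0, 1][6, 2]ᵀ.
Hence T = [1, 0] ∘ [1, 0] ∘ [-15, 5] + [1, 0] ∘ [0, 1] ∘ [6, 2], so rank(T) ≤ 2.
These bounds meet, so rank(T) = 2.

2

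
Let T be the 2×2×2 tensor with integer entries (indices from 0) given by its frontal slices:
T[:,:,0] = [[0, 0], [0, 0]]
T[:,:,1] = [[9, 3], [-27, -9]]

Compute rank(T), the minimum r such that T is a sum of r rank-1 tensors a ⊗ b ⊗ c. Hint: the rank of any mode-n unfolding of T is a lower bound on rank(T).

Lower bound: T ≠ 0 (e.g. T[0,0,1] = 9), so rank(T) ≥ 1.
Upper bound: if T = a ⊗ b ⊗ c then every fibre of T is a multiple of the corresponding factor, so read the factors off the fibres through the nonzero entry T[0,0,1] = 9.
The mode-1 fibre T[:,0,1] = [9, -27] gives a = [1, -3] (primitive direction); the mode-2 fibre T[0,:,1] = [9, 3] gives b = [3, 1]; then c[k] = T[0,0,k] / (a[0]·b[0]) = [0, 9] / 3 = [0, 3].
Expanding [1, -3] ⊗ [3, 1] ⊗ [0, 3] reproduces all 8 entries of T, so T = [1, -3] ⊗ [3, 1] ⊗ [0, 3] and rank(T) ≤ 1.
These bounds meet, so rank(T) = 1.

1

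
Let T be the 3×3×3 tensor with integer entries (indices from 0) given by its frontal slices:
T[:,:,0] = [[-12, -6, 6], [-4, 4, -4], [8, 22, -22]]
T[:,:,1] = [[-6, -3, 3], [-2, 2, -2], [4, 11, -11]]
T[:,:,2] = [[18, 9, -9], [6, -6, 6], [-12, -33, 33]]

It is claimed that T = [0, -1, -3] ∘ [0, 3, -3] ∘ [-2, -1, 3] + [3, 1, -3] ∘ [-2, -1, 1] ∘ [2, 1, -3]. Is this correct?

No

Reconstruct entry (2,0,0) from the claimed factors: Σₗ aₗ[2]bₗ[0]cₗ[0] = (-3)·(0)·(-2) + (-3)·(-2)·(2) = 12, but T[2,0,0] = 8. The claim is false.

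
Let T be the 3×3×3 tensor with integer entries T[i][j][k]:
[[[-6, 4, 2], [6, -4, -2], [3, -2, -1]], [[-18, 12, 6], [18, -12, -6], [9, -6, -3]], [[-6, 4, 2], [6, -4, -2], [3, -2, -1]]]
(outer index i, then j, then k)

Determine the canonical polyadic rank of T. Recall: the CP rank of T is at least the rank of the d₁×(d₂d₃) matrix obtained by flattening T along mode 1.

1

Lower bound: T ≠ 0 (e.g. T[0,0,0] = -6), so rank(T) ≥ 1.
Upper bound: if T = a ⊗ b ⊗ c then every fibre of T is a multiple of the corresponding factor, so read the factors off the fibres through the nonzero entry T[0,0,0] = -6.
The mode-1 fibre T[:,0,0] = [-6, -18, -6] gives a = [1, 3, 1] (primitive direction); the mode-2 fibre T[0,:,0] = [-6, 6, 3] gives b = [2, -2, -1]; then c[k] = T[0,0,k] / (a[0]·b[0]) = [-6, 4, 2] / 2 = [-3, 2, 1].
Expanding [1, 3, 1] ⊗ [2, -2, -1] ⊗ [-3, 2, 1] reproduces all 27 entries of T, so T = [1, 3, 1] ⊗ [2, -2, -1] ⊗ [-3, 2, 1] and rank(T) ≤ 1.
These bounds meet, so rank(T) = 1.
Check entry T[2,1,0] = 6: (1)·(-2)·(-3) = 6.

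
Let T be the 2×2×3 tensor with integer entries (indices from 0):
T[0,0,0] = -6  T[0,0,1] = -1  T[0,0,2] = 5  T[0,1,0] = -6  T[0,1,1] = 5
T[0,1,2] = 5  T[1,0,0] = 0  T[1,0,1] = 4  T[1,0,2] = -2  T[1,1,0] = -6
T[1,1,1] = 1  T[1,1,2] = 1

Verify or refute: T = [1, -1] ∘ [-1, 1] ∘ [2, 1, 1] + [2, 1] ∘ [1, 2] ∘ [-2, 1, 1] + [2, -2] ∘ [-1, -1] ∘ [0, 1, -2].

Reconstruct entry (0,1,1) from the claimed factors: Σₗ aₗ[0]bₗ[1]cₗ[1] = (1)·(1)·(1) + (2)·(2)·(1) + (2)·(-1)·(1) = 3, but T[0,1,1] = 5. The claim is false.

No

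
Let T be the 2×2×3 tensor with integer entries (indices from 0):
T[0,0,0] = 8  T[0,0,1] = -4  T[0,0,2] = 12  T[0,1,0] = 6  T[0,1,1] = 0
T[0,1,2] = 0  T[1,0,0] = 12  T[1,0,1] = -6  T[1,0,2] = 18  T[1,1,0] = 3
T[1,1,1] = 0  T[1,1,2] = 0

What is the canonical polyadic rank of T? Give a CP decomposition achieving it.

Lower bound: in the mode-1 unfolding of T (rows indexed by i, columns by (j,k)) the 2×2 minor on rows i ∈ {0, 1}, columns (j,k) ∈ {(0,0), (1,0)} is det [[8, 6], [12, 3]] = -48 ≠ 0, so that unfolding has rank ≥ 2 and hence rank(T) ≥ 2 (CP rank is at least every unfolding rank, though it can be larger).
Upper bound: with S_k = T[:,:,k], the two rank-1 terms a₁b₁ᵀ, a₂b₂ᵀ are the rank-1 members of the pencil x·S₀ + y·S₁.
det(x·S₀ + y·S₁) is −48·x² + 24·xy = (-24)·(2·x − y)(x), vanishing at (x:y) = (1:2) and (0:1).
M₁ = S₀ + 2·S₁ = [[0, 6], [0, 3]] = 3·[2, 1][0, 1]ᵀ and M₂ = S₁ = [[-4, 0], [-6, 0]] = (-2)·[2, 3][1, 0]ᵀ, so take a₁ = [2, 1], b₁ = [0, 1], a₂ = [2, 3], b₂ = [1, 0].
Each slice is an integer combination of E₁ = a₁b₁ᵀ and E₂ = a₂b₂ᵀ: S₀ = 3·E₁ + 4·E₂, S₁ = −2·E₂, S₂ = 6·E₂; reading off coefficients, c₁ = [3, 0, 0] and c₂ = [4, -2, 6].
Hence T = [2, 1] ⊗ [0, 1] ⊗ [3, 0, 0] + [2, 3] ⊗ [1, 0] ⊗ [4, -2, 6], so rank(T) ≤ 2.
These bounds meet, so rank(T) = 2.

rank(T) = 2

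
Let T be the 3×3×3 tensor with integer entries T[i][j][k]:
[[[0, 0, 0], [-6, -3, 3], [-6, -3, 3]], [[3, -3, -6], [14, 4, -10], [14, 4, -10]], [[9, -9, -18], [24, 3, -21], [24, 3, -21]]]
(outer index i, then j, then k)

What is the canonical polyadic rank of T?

Lower bound: the mode-2 unfolding of T (rows indexed by j, columns by (i,k) = (0,0), (0,1), (0,2), (1,0), (1,1), (1,2), (2,0), (2,1), (2,2)) is [[0, 0, 0, 3, -3, -6, 9, -9, -18], [-6, -3, 3, 14, 4, -10, 24, 3, -21], [-6, -3, 3, 14, 4, -10, 24, 3, -21]].
There the 2×2 minor on rows j ∈ {0, 1}, columns (i,k) ∈ {(0,0), (1,0)} is det [[0, 3], [-6, 14]] = 18 ≠ 0, so this unfolding has rank ≥ 2; CP rank is at least every unfolding rank, so rank(T) ≥ 2. (Flattening ranks never certify an upper bound on CP rank; for that we must actually write T with 2 rank-1 terms.)
Upper bound — finding two terms. Write S_k = T[:,:,k] for the frontal slices: S₀ = [[0, -6, -6], [3, 14, 14], [9, 24, 24]], S₁ = [[0, -3, -3], [-3, 4, 4], [-9, 3, 3]], S₂ = [[0, 3, 3], [-6, -10, -10], [-18, -21, -21]].
If T = a₁ (x) b₁ (x) c₁ + a₂ (x) b₂ (x) c₂ then each S_k = c₁[k]·a₁b₁ᵀ + c₂[k]·a₂b₂ᵀ. S₀ and S₁ are linearly independent, so a₁b₁ᵀ and a₂b₂ᵀ must span the same plane of matrices: they are the rank-1 matrices of the form x·S₀ + y·S₁.
The 2×2 minor of x·S₀ + y·S₁ on rows {0,1}, columns {0,1} is 18·x² − 9·xy − 9·y² = 9·(x − y)(2·x + y), vanishing at (x:y) = (1:1) and (1:-2).
M₁ = S₀ + S₁ = [[0, -9, -9], [0, 18, 18], [0, 27, 27]] = (-9)·[1, -2, -3][0, 1, 1]ᵀ and M₂ = S₀ − 2·S₁ = [[0, 0, 0], [9, 6, 6], [27, 18, 18]] = 3·[0, 1, 3][3, 2, 2]ᵀ, so take a₁ = [1, -2, -3], b₁ = [0, 1, 1], a₂ = [0, 1, 3], b₂ = [3, 2, 2].
Each slice is an integer combination of E₁ = a₁b₁ᵀ and E₂ = a₂b₂ᵀ: S₀ = −6·E₁ + E₂, S₁ = −3·E₁ − E₂, S₂ = 3·E₁ − 2·E₂; reading off coefficients, c₁ = [-6, -3, 3] and c₂ = [1, -1, -2].
Hence T = [1, -2, -3] (x) [0, 1, 1] (x) [-6, -3, 3] + [0, 1, 3] (x) [3, 2, 2] (x) [1, -1, -2], so rank(T) ≤ 2.
These bounds meet, so rank(T) = 2.

2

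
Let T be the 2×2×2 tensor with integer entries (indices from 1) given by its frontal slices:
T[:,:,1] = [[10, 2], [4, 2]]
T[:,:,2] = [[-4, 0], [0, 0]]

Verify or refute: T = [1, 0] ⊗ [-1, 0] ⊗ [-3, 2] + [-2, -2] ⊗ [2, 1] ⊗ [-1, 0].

No

Reconstruct entry (1,1,1) from the claimed factors: Σₗ aₗ[1]bₗ[1]cₗ[1] = (1)·(-1)·(-3) + (-2)·(2)·(-1) = 7, but T[1,1,1] = 10. The claim is false.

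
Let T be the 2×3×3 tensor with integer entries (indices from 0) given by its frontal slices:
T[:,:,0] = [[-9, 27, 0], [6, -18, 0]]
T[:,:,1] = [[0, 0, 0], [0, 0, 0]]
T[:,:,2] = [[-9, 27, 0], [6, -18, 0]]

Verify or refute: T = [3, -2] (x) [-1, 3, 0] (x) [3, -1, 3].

No

Reconstruct entry (0,0,1) from the claimed factors: Σₗ aₗ[0]bₗ[0]cₗ[1] = (3)·(-1)·(-1) = 3, but T[0,0,1] = 0. The claim is false.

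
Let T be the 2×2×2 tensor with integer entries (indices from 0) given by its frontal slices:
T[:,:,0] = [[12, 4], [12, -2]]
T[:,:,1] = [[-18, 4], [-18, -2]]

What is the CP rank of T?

Lower bound: the mode-3 unfolding of T (rows indexed by k, columns by (i,j) = (0,0), (0,1), (1,0), (1,1)) is [[12, 4, 12, -2], [-18, 4, -18, -2]].
There the 2×2 minor on rows k ∈ {0, 1}, columns (i,j) ∈ {(0,0), (0,1)} is det [[12, 4], [-18, 4]] = 120 ≠ 0, so this unfolding has rank ≥ 2; CP rank is at least every unfolding rank, so rank(T) ≥ 2. (Flattening ranks never certify an upper bound on CP rank; for that we must actually write T with 2 rank-1 terms.)
Upper bound — finding two terms. Write S_k = T[:,:,k] for the frontal slices: S₀ = [[12, 4], [12, -2]], S₁ = [[-18, 4], [-18, -2]].
If T = a₁ ⊗ b₁ ⊗ c₁ + a₂ ⊗ b₂ ⊗ c₂ then each S_k = c₁[k]·a₁b₁ᵀ + c₂[k]·a₂b₂ᵀ. S₀ and S₁ are linearly independent, so a₁b₁ᵀ and a₂b₂ᵀ must span the same plane of matrices: they are the rank-1 matrices of the form x·S₀ + y·S₁.
det(x·S₀ + y·S₁) is −72·x² + 36·xy + 108·y² = (-36)·(2·x − 3·y)(x + y), vanishing at (x:y) = (3:2) and (1:-1).
M₁ = 3·S₀ + 2·S₁ = [[0, 20], [0, -10]] = 10·[2, -1][0, 1]ᵀ and M₂ = S₀ − S₁ = [[30, 0], [30, 0]] = 30·[1, 1][1, 0]ᵀ, so take a₁ = [2, -1], b₁ = [0, 1], a₂ = [1, 1], b₂ = [1, 0].
Each slice is an integer combination of E₁ = a₁b₁ᵀ and E₂ = a₂b₂ᵀ: S₀ = 2·E₁ + 12·E₂, S₁ = 2·E₁ − 18·E₂; reading off coefficients, c₁ = [2, 2] and c₂ = [12, -18].
Hence T = [2, -1] ⊗ [0, 1] ⊗ [2, 2] + [1, 1] ⊗ [1, 0] ⊗ [12, -18], so rank(T) ≤ 2.
These bounds meet, so rank(T) = 2.

2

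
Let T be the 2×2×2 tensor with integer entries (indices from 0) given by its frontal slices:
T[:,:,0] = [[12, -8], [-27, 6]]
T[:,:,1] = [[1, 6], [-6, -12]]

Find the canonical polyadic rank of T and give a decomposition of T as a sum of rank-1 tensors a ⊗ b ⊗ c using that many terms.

Lower bound: in the mode-2 unfolding of T (rows indexed by j, columns by (i,k)) the 2×2 minor on rows j ∈ {0, 1}, columns (i,k) ∈ {(0,0), (0,1)} is det [[12, 1], [-8, 6]] = 80 ≠ 0, so that unfolding has rank ≥ 2 and hence rank(T) ≥ 2 (CP rank is at least every unfolding rank, though it can be larger).
Upper bound: with S_k = T[:,:,k], the two rank-1 terms a₁b₁ᵀ, a₂b₂ᵀ are the rank-1 members of the pencil x·S₀ + y·S₁.
det(x·S₀ + y·S₁) is −144·x² − 24·xy + 24·y² = (-24)·(3·x − y)(2·x + y), vanishing at (x:y) = (1:3) and (1:-2).
M₁ = S₀ + 3·S₁ = [[15, 10], [-45, -30]] = 5·[1, -3][3, 2]ᵀ and M₂ = S₀ − 2·S₁ = [[10, -20], [-15, 30]] = 5·[2, -3][1, -2]ᵀ, so take a₁ = [1, -3], b₁ = [3, 2], a₂ = [2, -3], b₂ = [1, -2].
Each slice is an integer combination of E₁ = a₁b₁ᵀ and E₂ = a₂b₂ᵀ: S₀ = 2·E₁ + 3·E₂, S₁ = E₁ − E₂; reading off coefficients, c₁ = [2, 1] and c₂ = [3, -1].
Hence T = [1, -3] ⊗ [3, 2] ⊗ [2, 1] + [2, -3] ⊗ [1, -2] ⊗ [3, -1], so rank(T) ≤ 2.
These bounds meet, so rank(T) = 2.

rank(T) = 2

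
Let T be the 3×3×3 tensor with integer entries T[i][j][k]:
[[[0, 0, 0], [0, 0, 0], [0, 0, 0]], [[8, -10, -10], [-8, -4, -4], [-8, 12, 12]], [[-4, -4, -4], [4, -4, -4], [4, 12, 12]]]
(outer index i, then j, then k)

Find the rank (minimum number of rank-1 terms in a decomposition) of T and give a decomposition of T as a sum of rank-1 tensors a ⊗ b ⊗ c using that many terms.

Lower bound: the mode-2 unfolding of T (rows indexed by j, columns by (i,k) = (0,0), (0,1), (0,2), (1,0), (1,1), (1,2), (2,0), (2,1), (2,2)) is [[0, 0, 0, 8, -10, -10, -4, -4, -4], [0, 0, 0, -8, -4, -4, 4, -4, -4], [0, 0, 0, -8, 12, 12, 4, 12, 12]].
There the 3×3 minor on rows j ∈ {0, 1, 2}, columns (i,k) ∈ {(1,0), (1,1), (2,1)} is det [[8, -10, -4], [-8, -4, -4], [-8, 12, 12]] = -768 ≠ 0, so this unfolding has rank ≥ 3; CP rank is at least every unfolding rank, so rank(T) ≥ 3. (Flattening ranks never certify an upper bound on CP rank; for that we must actually write T with 3 rank-1 terms.)
Upper bound: T is a sum of 3 rank-1 terms, T = [0, 1, -2] ⊗ [1, -2, -2] ⊗ [0, 2, 2] + [0, 1, 1] ⊗ [1, 2, -2] ⊗ [0, -4, -4] + [0, 2, -1] ⊗ [1, -1, -1] ⊗ [4, -4, -4] (written with every a and b primitive with positive leading entry and the scale carried by c; CP decompositions are not unique, and this one is verified by expanding entrywise), so rank(T) ≤ 3.
These bounds meet, so rank(T) = 3.

rank(T) = 3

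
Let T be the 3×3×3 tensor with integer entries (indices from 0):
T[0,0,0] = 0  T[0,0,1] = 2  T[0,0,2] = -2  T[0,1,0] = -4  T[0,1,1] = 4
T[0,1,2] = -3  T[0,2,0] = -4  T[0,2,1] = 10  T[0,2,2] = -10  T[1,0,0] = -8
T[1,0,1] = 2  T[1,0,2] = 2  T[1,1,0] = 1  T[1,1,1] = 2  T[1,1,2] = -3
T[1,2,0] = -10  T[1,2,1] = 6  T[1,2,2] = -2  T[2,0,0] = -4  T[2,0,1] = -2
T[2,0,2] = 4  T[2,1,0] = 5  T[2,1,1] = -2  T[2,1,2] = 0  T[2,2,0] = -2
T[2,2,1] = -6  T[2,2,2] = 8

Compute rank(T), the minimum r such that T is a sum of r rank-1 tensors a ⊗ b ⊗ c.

3

Lower bound: the mode-3 unfolding of T (rows indexed by k, columns by (i,j) = (0,0), (0,1), (0,2), (1,0), (1,1), (1,2), (2,0), (2,1), (2,2)) is [[0, -4, -4, -8, 1, -10, -4, 5, -2], [2, 4, 10, 2, 2, 6, -2, -2, -6], [-2, -3, -10, 2, -3, -2, 4, 0, 8]].
There the 3×3 minor on rows k ∈ {0, 1, 2}, columns (i,j) ∈ {(0,0), (0,1), (0,2)} is det [[0, -4, -4], [2, 4, 10], [-2, -3, -10]] = -8 ≠ 0, so this unfolding has rank ≥ 3; CP rank is at least every unfolding rank, so rank(T) ≥ 3. (Flattening ranks never certify an upper bound on CP rank; for that we must actually write T with 3 rank-1 terms.)
Upper bound: T is a sum of 3 rank-1 terms, T = [1, -1, -2] ⊗ [2, -1, 2] ⊗ [2, 0, -1] + [1, 1, -1] ⊗ [1, 0, 1] ⊗ [-4, 2, 0] + [2, 1, -1] ⊗ [0, 1, 2] ⊗ [-1, 2, -2] (one valid choice — decompositions are not unique — normalised so each a, b is primitive with positive first nonzero entry; check it by expanding all entries), so rank(T) ≤ 3.
These bounds meet, so rank(T) = 3.
Check entry T[0,0,2] = -2: (1)·(2)·(-1) + (1)·(1)·(0) + (2)·(0)·(-2) = -2.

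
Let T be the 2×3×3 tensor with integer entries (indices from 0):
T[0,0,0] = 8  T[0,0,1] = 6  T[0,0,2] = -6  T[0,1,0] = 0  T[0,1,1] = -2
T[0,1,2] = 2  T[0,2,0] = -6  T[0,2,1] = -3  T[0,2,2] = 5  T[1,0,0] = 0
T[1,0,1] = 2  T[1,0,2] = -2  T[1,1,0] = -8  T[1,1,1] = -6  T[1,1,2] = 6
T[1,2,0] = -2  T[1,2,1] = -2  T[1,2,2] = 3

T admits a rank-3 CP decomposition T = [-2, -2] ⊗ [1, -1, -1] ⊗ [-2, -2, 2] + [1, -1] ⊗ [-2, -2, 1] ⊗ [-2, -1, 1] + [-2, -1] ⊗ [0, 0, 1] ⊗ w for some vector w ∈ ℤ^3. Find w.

w = [0, -1, 0]

Subtract the known terms from T to get the rank-1 residual R = [-2, -1] ⊗ [0, 0, 1] ⊗ w, so R[i,j,k] = a[i]·b[j]·w[k]. Pick indices with nonzero a[0]·b[2] = (-2)·(1) = -2. Only the fibre through (0,2,·) is needed: R[0,2,:] = T[0,2,:] − Σₗ aₗ[0]bₗ[2]cₗ = [-6, -3, 5] − (-2)·(-1)·[-2, -2, 2] − (1)·(1)·[-2, -1, 1] = [0, 2, 0]. Then w[k] = R[0,2,k] / -2 for each k, giving w = [0, 2, 0] / -2 = [0, -1, 0].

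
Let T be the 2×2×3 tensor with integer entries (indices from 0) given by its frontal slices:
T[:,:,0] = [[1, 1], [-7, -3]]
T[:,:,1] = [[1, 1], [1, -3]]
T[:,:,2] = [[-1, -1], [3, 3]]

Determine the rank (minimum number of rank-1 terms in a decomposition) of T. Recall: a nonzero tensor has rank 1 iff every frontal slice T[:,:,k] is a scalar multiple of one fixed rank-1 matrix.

Lower bound: the mode-2 unfolding of T (rows indexed by j, columns by (i,k) = (0,0), (0,1), (0,2), (1,0), (1,1), (1,2)) is [[1, 1, -1, -7, 1, 3], [1, 1, -1, -3, -3, 3]].
There the 2×2 minor on rows j ∈ {0, 1}, columns (i,k) ∈ {(0,0), (1,0)} is det [[1, -7], [1, -3]] = 4 ≠ 0, so this unfolding has rank ≥ 2; CP rank is at least every unfolding rank, so rank(T) ≥ 2. (Flattening ranks never certify an upper bound on CP rank; for that we must actually write T with 2 rank-1 terms.)
Upper bound — finding two terms. Write S_k = T[:,:,k] for the frontal slices: S₀ = [[1, 1], [-7, -3]], S₁ = [[1, 1], [1, -3]], S₂ = [[-1, -1], [3, 3]].
If T = a₁ ⊗ b₁ ⊗ c₁ + a₂ ⊗ b₂ ⊗ c₂ then each S_k = c₁[k]·a₁b₁ᵀ + c₂[k]·a₂b₂ᵀ. S₀ and S₁ are linearly independent, so a₁b₁ᵀ and a₂b₂ᵀ must span the same plane of matrices: they are the rank-1 matrices of the form x·S₀ + y·S₁.
det(x·S₀ + y·S₁) is 4·x² − 4·y² = 4·(x − y)(x + y), vanishing at (x:y) = (1:1) and (1:-1).
M₁ = S₀ + S₁ = [[2, 2], [-6, -6]] = 2·(1, -3)(1, 1)ᵀ and M₂ = S₀ − S₁ = [[0, 0], [-8, 0]] = (-8)·(0, 1)(1, 0)ᵀ, so take a₁ = (1, -3), b₁ = (1, 1), a₂ = (0, 1), b₂ = (1, 0).
Each slice is an integer combination of E₁ = a₁b₁ᵀ and E₂ = a₂b₂ᵀ: S₀ = E₁ − 4·E₂, S₁ = E₁ + 4·E₂, S₂ = −E₁; reading off coefficients, c₁ = (1, 1, -1) and c₂ = (-4, 4, 0).
Hence T = (1, -3) ⊗ (1, 1) ⊗ (1, 1, -1) + (0, 1) ⊗ (1, 0) ⊗ (-4, 4, 0), so rank(T) ≤ 2.
These bounds meet, so rank(T) = 2.

2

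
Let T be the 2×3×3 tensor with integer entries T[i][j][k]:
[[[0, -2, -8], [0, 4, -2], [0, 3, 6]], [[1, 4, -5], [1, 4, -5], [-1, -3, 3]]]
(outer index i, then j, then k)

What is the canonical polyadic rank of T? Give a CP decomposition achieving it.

Lower bound: in the mode-2 unfolding of T (rows indexed by j, columns by (i,k)) the 3×3 minor on rows j ∈ {0, 1, 2}, columns (i,k) ∈ {(0,1), (0,2), (1,0)} is det [[-2, -8, 1], [4, -2, 1], [3, 6, -1]] = -18 ≠ 0, so that unfolding has rank ≥ 3 and hence rank(T) ≥ 3 (CP rank is at least every unfolding rank, though it can be larger).
Upper bound: T is a sum of 3 rank-1 terms, T = [0, 1] ⊗ [1, 1, -1] ⊗ [1, 2, -1] + [1, 0] ⊗ [2, -1, -2] ⊗ [0, -2, -2] + [1, 1] ⊗ [2, 2, -1] ⊗ [0, 1, -2] (one valid choice — decompositions are not unique — normalised so each a, b is primitive with positive first nonzero entry; check it by expanding all entries), so rank(T) ≤ 3.
These bounds meet, so rank(T) = 3.

rank(T) = 3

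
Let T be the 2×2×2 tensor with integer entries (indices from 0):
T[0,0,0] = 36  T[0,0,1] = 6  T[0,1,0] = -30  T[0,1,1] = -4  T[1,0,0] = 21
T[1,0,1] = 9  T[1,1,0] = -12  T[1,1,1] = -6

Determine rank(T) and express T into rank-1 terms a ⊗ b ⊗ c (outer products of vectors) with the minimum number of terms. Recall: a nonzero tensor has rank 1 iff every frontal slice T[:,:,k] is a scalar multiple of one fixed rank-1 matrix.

rank(T) = 2

Lower bound: in the mode-2 unfolding of T (rows indexed by j, columns by (i,k)) the 2×2 minor on rows j ∈ {0, 1}, columns (i,k) ∈ {(0,0), (0,1)} is det [[36, 6], [-30, -4]] = 36 ≠ 0, so that unfolding has rank ≥ 2 and hence rank(T) ≥ 2 (CP rank is at least every unfolding rank, though it can be larger).
Upper bound: with S_k = T[:,:,k], the two rank-1 terms a₁b₁ᵀ, a₂b₂ᵀ are the rank-1 members of the pencil x·S₀ + y·S₁.
det(x·S₀ + y·S₁) is 198·x² + 66·xy = 66·(3·x + y)(x), vanishing at (x:y) = (1:-3) and (0:1).
M₁ = S₀ − 3·S₁ = [[18, -18], [-6, 6]] = 6·(3, -1)(1, -1)ᵀ and M₂ = S₁ = [[6, -4], [9, -6]] = (2, 3)(3, -2)ᵀ, so take a₁ = (3, -1), b₁ = (1, -1), a₂ = (2, 3), b₂ = (3, -2).
Each slice is an integer combination of E₁ = a₁b₁ᵀ and E₂ = a₂b₂ᵀ: S₀ = 6·E₁ + 3·E₂, S₁ = E₂; reading off coefficients, c₁ = (6, 0) and c₂ = (3, 1).
Hence T = (3, -1) ⊗ (1, -1) ⊗ (6, 0) + (2, 3) ⊗ (3, -2) ⊗ (3, 1), so rank(T) ≤ 2.
These bounds meet, so rank(T) = 2.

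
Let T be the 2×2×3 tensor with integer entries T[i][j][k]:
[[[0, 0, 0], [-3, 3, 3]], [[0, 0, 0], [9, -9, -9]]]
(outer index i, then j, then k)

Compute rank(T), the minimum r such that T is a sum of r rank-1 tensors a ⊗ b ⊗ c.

1

Lower bound: T ≠ 0 (e.g. T[0,1,0] = -3), so rank(T) ≥ 1.
Upper bound: if T = a ⊗ b ⊗ c then every fibre of T is a multiple of the corresponding factor, so read the factors off the fibres through the nonzero entry T[0,1,0] = -3.
The mode-1 fibre T[:,1,0] = [-3, 9] gives a = [1, -3] (primitive direction); the mode-2 fibre T[0,:,0] = [0, -3] gives b = [0, 1]; then c[k] = T[0,1,k] / (a[0]·b[1]) = [-3, 3, 3] / 1 = [-3, 3, 3].
Expanding [1, -3] ⊗ [0, 1] ⊗ [-3, 3, 3] reproduces all 12 entries of T, so T = [1, -3] ⊗ [0, 1] ⊗ [-3, 3, 3] and rank(T) ≤ 1.
These bounds meet, so rank(T) = 1.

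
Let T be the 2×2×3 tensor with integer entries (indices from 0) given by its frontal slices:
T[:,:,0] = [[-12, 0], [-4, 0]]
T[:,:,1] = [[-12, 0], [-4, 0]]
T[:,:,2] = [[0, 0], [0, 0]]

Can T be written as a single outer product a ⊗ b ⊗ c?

The mode-1 fibre T[:,0,0] = [-12, -4] gives a = (3, 1) (primitive direction); the mode-2 fibre T[0,:,0] = [-12, 0] gives b = (1, 0); then c[k] = T[0,0,k] / (a[0]·b[0]) = [-12, -12, 0] / 3 = (-4, -4, 0).
Expanding (3, 1) ⊗ (1, 0) ⊗ (-4, -4, 0) reproduces all 12 entries of T, so T = (3, 1) ⊗ (1, 0) ⊗ (-4, -4, 0) and rank(T) ≤ 1.
Equivalently every frontal slice T[:,:,k] is c[k] times the rank-1 matrix (3, 1) ⊗ (1, 0). So T has rank 1 (it is nonzero).

Yes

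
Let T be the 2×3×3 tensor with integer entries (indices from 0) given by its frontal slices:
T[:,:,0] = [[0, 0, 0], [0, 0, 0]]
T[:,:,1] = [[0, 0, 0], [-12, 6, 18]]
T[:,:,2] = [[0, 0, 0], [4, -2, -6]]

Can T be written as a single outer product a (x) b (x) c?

The mode-1 fibre T[:,0,1] = [0, -12] gives a = [0, 1] (primitive direction); the mode-2 fibre T[1,:,1] = [-12, 6, 18] gives b = [2, -1, -3]; then c[k] = T[1,0,k] / (a[1]·b[0]) = [0, -12, 4] / 2 = [0, -6, 2].
Expanding [0, 1] (x) [2, -1, -3] (x) [0, -6, 2] reproduces all 18 entries of T, so T = [0, 1] (x) [2, -1, -3] (x) [0, -6, 2] and rank(T) ≤ 1.
Equivalently every frontal slice T[:,:,k] is c[k] times the rank-1 matrix [0, 1] (x) [2, -1, -3]. So T has rank 1 (it is nonzero).

Yes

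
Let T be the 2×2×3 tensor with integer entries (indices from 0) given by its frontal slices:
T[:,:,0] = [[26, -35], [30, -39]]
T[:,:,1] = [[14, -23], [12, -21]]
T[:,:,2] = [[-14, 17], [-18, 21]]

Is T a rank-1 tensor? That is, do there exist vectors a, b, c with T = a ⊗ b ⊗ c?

The mode-3 unfolding of T (rows indexed by k, columns by (i,j) = (0,0), (0,1), (1,0), (1,1)) is [[26, -35, 30, -39], [14, -23, 12, -21], [-14, 17, -18, 21]].
There the 2×2 minor on rows k ∈ {0, 1}, columns (i,j) ∈ {(0,0), (0,1)} is det [[26, -35], [14, -23]] = -108 ≠ 0, so this unfolding has rank ≥ 2; CP rank is at least every unfolding rank, so rank(T) ≥ 2.
In particular rank(T) ≥ 2 > 1, so T is not rank-1.

No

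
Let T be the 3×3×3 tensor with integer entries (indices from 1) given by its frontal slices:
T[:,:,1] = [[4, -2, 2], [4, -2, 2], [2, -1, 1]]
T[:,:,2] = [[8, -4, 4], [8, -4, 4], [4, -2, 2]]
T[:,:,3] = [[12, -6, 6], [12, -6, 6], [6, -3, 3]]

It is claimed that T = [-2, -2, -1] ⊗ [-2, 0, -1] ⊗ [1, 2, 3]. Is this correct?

No

Reconstruct entry (1,2,1) from the claimed factors: Σₗ aₗ[1]bₗ[2]cₗ[1] = (-2)·(0)·(1) = 0, but T[1,2,1] = -2. The claim is false.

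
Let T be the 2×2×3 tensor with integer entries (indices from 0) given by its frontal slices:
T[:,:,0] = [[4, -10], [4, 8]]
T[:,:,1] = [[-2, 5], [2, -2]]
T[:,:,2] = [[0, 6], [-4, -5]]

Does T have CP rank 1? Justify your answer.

The mode-3 unfolding of T (rows indexed by k, columns by (i,j) = (0,0), (0,1), (1,0), (1,1)) is [[4, -10, 4, 8], [-2, 5, 2, -2], [0, 6, -4, -5]].
There the 3×3 minor on rows k ∈ {0, 1, 2}, columns (i,j) ∈ {(0,0), (0,1), (1,0)} is det [[4, -10, 4], [-2, 5, 2], [0, 6, -4]] = -96 ≠ 0, so this unfolding has rank ≥ 3; CP rank is at least every unfolding rank, so rank(T) ≥ 3.
In particular rank(T) ≥ 3 > 1, so T is not rank-1.

No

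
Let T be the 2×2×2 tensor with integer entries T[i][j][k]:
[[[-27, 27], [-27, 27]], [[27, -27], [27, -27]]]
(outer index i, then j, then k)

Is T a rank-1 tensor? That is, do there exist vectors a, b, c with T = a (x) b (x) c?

The mode-1 fibre T[:,0,0] = [-27, 27] gives a = (1, -1) (primitive direction); the mode-2 fibre T[0,:,0] = [-27, -27] gives b = (1, 1); then c[k] = T[0,0,k] / (a[0]·b[0]) = [-27, 27] / 1 = (-27, 27).
Expanding (1, -1) (x) (1, 1) (x) (-27, 27) reproduces all 8 entries of T, so T = (1, -1) (x) (1, 1) (x) (-27, 27) and rank(T) ≤ 1.
Equivalently every frontal slice T[:,:,k] is c[k] times the rank-1 matrix (1, -1) (x) (1, 1). So T has rank 1 (it is nonzero).

Yes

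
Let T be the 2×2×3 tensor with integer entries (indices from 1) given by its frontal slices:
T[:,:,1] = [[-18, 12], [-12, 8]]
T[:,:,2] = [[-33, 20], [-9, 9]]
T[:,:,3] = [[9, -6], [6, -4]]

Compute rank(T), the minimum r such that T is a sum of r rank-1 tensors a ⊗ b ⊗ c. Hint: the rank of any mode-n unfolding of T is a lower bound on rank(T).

2

Lower bound: the mode-3 unfolding of T (rows indexed by k, columns by (i,j) = (1,1), (1,2), (2,1), (2,2)) is [[-18, 12, -12, 8], [-33, 20, -9, 9], [9, -6, 6, -4]].
There the 2×2 minor on rows k ∈ {1, 2}, columns (i,j) ∈ {(1,1), (1,2)} is det [[-18, 12], [-33, 20]] = 36 ≠ 0, so this unfolding has rank ≥ 2; CP rank is at least every unfolding rank, so rank(T) ≥ 2. (Flattening ranks never certify an upper bound on CP rank; for that we must actually write T with 2 rank-1 terms.)
Upper bound — finding two terms. Write S_k = T[:,:,k] for the frontal slices: S₁ = [[-18, 12], [-12, 8]], S₂ = [[-33, 20], [-9, 9]], S₃ = [[9, -6], [6, -4]].
If T = a₁ ⊗ b₁ ⊗ c₁ + a₂ ⊗ b₂ ⊗ c₂ then each S_k = c₁[k]·a₁b₁ᵀ + c₂[k]·a₂b₂ᵀ. S₁ and S₂ are linearly independent, so a₁b₁ᵀ and a₂b₂ᵀ must span the same plane of matrices: they are the rank-1 matrices of the form x·S₁ + y·S₂.
det(x·S₁ + y·S₂) is −78·xy − 117·y² = (-39)·(2·x + 3·y)(y), vanishing at (x:y) = (3:-2) and (1:0).
M₁ = 3·S₁ − 2·S₂ = [[12, -4], [-18, 6]] = 2·[2, -3][3, -1]ᵀ and M₂ = S₁ = [[-18, 12], [-12, 8]] = (-2)·[3, 2][3, -2]ᵀ, so take a₁ = [2, -3], b₁ = [3, -1], a₂ = [3, 2], b₂ = [3, -2].
Each slice is an integer combination of E₁ = a₁b₁ᵀ and E₂ = a₂b₂ᵀ: S₁ = −2·E₂, S₂ = −E₁ − 3·E₂, S₃ = E₂; reading off coefficients, c₁ = [0, -1, 0] and c₂ = [-2, -3, 1].
Hence T = [2, -3] ⊗ [3, -1] ⊗ [0, -1, 0] + [3, 2] ⊗ [3, -2] ⊗ [-2, -3, 1], so rank(T) ≤ 2.
These bounds meet, so rank(T) = 2.
Check entry T[2,1,2] = -9: (-3)·(3)·(-1) + (2)·(3)·(-3) = -9.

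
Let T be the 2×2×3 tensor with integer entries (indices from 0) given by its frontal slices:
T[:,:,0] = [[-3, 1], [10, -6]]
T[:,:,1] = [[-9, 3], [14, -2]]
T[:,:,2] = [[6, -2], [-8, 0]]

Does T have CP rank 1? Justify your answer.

No

The mode-3 unfolding of T (rows indexed by k, columns by (i,j) = (0,0), (0,1), (1,0), (1,1)) is [[-3, 1, 10, -6], [-9, 3, 14, -2], [6, -2, -8, 0]].
There the 2×2 minor on rows k ∈ {0, 1}, columns (i,j) ∈ {(0,0), (1,0)} is det [[-3, 10], [-9, 14]] = 48 ≠ 0, so this unfolding has rank ≥ 2; CP rank is at least every unfolding rank, so rank(T) ≥ 2.
In particular rank(T) ≥ 2 > 1, so T is not rank-1.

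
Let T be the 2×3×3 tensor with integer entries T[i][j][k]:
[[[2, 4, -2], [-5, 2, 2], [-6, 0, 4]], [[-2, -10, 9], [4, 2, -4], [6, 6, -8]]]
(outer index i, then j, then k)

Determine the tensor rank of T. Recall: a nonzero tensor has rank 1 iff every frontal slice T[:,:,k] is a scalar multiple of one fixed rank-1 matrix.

Lower bound: the mode-3 unfolding of T (rows indexed by k, columns by (i,j) = (0,0), (0,1), (0,2), (1,0), (1,1), (1,2)) is [[2, -5, -6, -2, 4, 6], [4, 2, 0, -10, 2, 6], [-2, 2, 4, 9, -4, -8]].
There the 3×3 minor on rows k ∈ {0, 1, 2}, columns (i,j) ∈ {(0,0), (0,1), (0,2)} is det [[2, -5, -6], [4, 2, 0], [-2, 2, 4]] = 24 ≠ 0, so this unfolding has rank ≥ 3; CP rank is at least every unfolding rank, so rank(T) ≥ 3. (Flattening ranks never certify an upper bound on CP rank; for that we must actually write T with 3 rank-1 terms.)
Upper bound: T is a sum of 3 rank-1 terms, T = [1, -2] ⊗ [2, -1, -2] ⊗ [1, 2, -2] + [2, -1] ⊗ [1, 2, 2] ⊗ [-1, 1, 0] + [2, 1] ⊗ [1, 0, 0] ⊗ [1, -1, 1] (written with every a and b primitive with positive leading entry and the scale carried by c; CP decompositions are not unique, and this one is verified by expanding entrywise), so rank(T) ≤ 3.
These bounds meet, so rank(T) = 3.

3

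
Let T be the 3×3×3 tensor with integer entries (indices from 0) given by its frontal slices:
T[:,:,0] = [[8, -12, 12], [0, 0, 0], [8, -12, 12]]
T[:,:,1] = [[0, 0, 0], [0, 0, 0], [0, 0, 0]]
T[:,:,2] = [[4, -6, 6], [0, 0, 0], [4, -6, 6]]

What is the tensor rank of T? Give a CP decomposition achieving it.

rank(T) = 1

Lower bound: T ≠ 0 (e.g. T[0,0,0] = 8), so rank(T) ≥ 1.
Upper bound: if T = a ⊗ b ⊗ c then every fibre of T is a multiple of the corresponding factor, so read the factors off the fibres through the nonzero entry T[0,0,0] = 8.
The mode-1 fibre T[:,0,0] = [8, 0, 8] gives a = [1, 0, 1] (primitive direction); the mode-2 fibre T[0,:,0] = [8, -12, 12] gives b = [2, -3, 3]; then c[k] = T[0,0,k] / (a[0]·b[0]) = [8, 0, 4] / 2 = [4, 0, 2].
Expanding [1, 0, 1] ⊗ [2, -3, 3] ⊗ [4, 0, 2] reproduces all 27 entries of T, so T = [1, 0, 1] ⊗ [2, -3, 3] ⊗ [4, 0, 2] and rank(T) ≤ 1.
These bounds meet, so rank(T) = 1.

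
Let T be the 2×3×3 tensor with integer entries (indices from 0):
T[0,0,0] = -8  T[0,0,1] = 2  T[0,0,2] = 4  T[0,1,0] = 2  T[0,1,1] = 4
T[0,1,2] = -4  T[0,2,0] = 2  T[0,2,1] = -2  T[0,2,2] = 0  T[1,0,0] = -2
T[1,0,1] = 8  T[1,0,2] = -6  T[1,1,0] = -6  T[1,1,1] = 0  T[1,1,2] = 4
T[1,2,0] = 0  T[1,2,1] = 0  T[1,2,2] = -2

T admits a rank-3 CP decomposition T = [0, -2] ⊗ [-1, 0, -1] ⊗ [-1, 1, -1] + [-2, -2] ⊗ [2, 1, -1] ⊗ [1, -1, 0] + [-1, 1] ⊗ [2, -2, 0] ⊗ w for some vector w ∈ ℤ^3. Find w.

Subtract the known terms from T to get the rank-1 residual R = [-1, 1] ⊗ [2, -2, 0] ⊗ w, so R[i,j,k] = a[i]·b[j]·w[k]. Pick indices with nonzero a[0]·b[0] = (-1)·(2) = -2. Only the fibre through (0,0,·) is needed: R[0,0,:] = T[0,0,:] − Σₗ aₗ[0]bₗ[0]cₗ = [-8, 2, 4] − (0)·(-1)·[-1, 1, -1] − (-2)·(2)·[1, -1, 0] = [-4, -2, 4]. Then w[k] = R[0,0,k] / -2 for each k, giving w = [-4, -2, 4] / -2 = [2, 1, -2].

w = [2, 1, -2]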